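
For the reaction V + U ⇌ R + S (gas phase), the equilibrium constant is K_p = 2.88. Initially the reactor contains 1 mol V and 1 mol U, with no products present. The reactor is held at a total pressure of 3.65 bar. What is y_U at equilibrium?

y_U = 0.185

Basis: 1 mol V initially; let X = conversion of V. Extent ξ = X.
At extent ξ: n_V = 1 − X; n_U = 1 − X; n_R = X; n_S = X.
n_T stays at 2 (no change in mole number).
With p_i = (n_i/n_T)P, K_p = p_R p_S / (p_V p_U).
Equating to 2.88 and solving on 0 < X < 1: X = 0.629.
Then n_U = 0.371, n_T = 2, so y_U = 0.185.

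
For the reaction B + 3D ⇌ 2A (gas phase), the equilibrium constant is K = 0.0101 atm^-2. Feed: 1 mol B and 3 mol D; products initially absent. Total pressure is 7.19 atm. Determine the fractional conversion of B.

Let X = conversion of B (basis 1 mol B); extent of reaction ξ = X.
At extent ξ: n_B = 1 − X; n_D = 3 − 3X; n_A = 2X.
Total moles n_T = 4 − 2X.
y_i = n_i/n_T, p_i = y_i·P. K = p_A^2 / (p_B p_D^3).
Substituting and setting equal to 0.0101 atm^-2 gives a polynomial in X; the root in (0,1) is X = 0.282.

X = 0.282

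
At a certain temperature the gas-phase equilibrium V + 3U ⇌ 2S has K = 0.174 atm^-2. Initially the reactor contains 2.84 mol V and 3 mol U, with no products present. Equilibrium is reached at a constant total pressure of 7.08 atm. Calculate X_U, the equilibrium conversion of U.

Take 3 mol U as basis and let X be its fractional conversion, so ξ = X.
At extent ξ: n_V = 2.84 − X; n_U = 3 − 3X; n_S = 2X.
Summing: n_T = 5.84 − 2X.
Mole fractions y_i = n_i/n_T; K = p_S^2 / (p_V p_U^3) with p_i = y_i·P.
Equating to 0.174 atm^-2 and solving on 0 < X < 1: X = 0.608.

X = 0.608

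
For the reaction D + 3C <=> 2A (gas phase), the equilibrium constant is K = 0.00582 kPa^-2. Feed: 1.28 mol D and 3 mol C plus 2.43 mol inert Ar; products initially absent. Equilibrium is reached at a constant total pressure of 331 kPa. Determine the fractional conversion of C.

Take 3 mol C as basis and let X be its fractional conversion, so ξ = X.
At extent ξ: n_D = 1.28 − X; n_C = 3 − 3X; n_A = 2X; n_I = 2.43 (inert).
Total moles n_T = 6.71 − 2X.
y_i = n_i/n_T, p_i = y_i·P. K = p_A^2 / (p_D p_C^3).
Substituting and setting equal to 0.00582 kPa^-2 gives a polynomial in X; the root in (0,1) is X = 0.799.

X = 0.799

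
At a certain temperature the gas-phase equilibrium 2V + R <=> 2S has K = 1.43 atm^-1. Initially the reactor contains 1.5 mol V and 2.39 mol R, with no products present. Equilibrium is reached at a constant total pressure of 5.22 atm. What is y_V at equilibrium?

Take 1.5 mol V as basis and let X be its fractional conversion, so ξ = 0.75X.
At extent ξ: n_V = 1.5 − 1.5X; n_R = 2.39 − 0.75X; n_S = 1.5X.
n_T = Σnᵢ = 3.89 − 0.75X.
Mole fractions y_i = n_i/n_T; K = p_S^2 / (p_V^2 p_R) with p_i = y_i·P.
Setting this equal to 1.43 atm^-1 and taking the physical root (0 < X < 1) gives X = 0.671.
Then n_V = 0.494, n_T = 3.39, so y_V = 0.146.

y_V = 0.146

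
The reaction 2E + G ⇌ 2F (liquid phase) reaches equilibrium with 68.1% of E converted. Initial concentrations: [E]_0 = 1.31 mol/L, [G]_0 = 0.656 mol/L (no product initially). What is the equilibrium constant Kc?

Let X = conversion of E.
Concentrations: [E] = 1.31 − 1.31X; [G] = 0.656 − 0.655X; [F] = 1.31X.
At X = 0.681: [E] = 0.418, [G] = 0.21, [F] = 0.892.
Kc = [F]^2 / ([E]^2 [G]) = 21.7 L/mol.

Kc = 21.7 L/mol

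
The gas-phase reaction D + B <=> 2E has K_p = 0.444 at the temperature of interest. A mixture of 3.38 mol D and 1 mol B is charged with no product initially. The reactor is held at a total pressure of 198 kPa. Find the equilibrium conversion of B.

Take 1 mol B as basis and let X be its fractional conversion, so ξ = X.
At extent ξ: n_D = 3.38 − X; n_B = 1 − X; n_E = 2X.
Since Δν = 0, n_T = 4.38 throughout.
Mole fractions y_i = n_i/n_T; K_p = p_E^2 / (p_D p_B) with p_i = y_i·P.
Equating to 0.444 and solving on 0 < X < 1: X = 0.431.

X = 0.431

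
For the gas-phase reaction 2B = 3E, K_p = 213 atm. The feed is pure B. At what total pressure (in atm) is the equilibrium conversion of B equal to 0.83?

Take 1 mol B as basis and let X be its fractional conversion, so ξ = 0.5X.
Moles: n_B = 1 − X; n_E = 1.5X.
n_T = Σnᵢ = 1 + 0.5X.
K_p = p_E^3 / (p_B^2) with p_i = (n_i/n_T)·P.
At X = 0.83: the mole-fraction product g(X) = Π y_i^ν_i = 47.19. Since K_p = g(X)·P^{1}, P = (K_p/g)^(1/1) = (213/47.19)^(1/1) = 4.51 atm.

P = 4.51 atm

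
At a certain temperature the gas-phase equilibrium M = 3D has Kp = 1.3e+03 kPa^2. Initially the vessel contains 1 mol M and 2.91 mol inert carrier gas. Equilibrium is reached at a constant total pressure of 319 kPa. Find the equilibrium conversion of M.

Let X = conversion of M (basis 1 mol M); extent of reaction ξ = X.
At extent ξ: n_M = 1 − X; n_D = 3X; n_I = 2.91 (inert).
Total moles n_T = 3.91 + 2X.
With p_i = (n_i/n_T)P, Kp = p_D^3 / (p_M).
Equating to 1.3e+03 kPa^2 and solving on 0 < X < 1: X = 0.192.

X = 0.192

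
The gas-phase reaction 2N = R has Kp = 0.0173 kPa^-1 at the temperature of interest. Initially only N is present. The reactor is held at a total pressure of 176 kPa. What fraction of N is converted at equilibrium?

Basis: 1 mol N initially; let X = conversion of N. Extent ξ = 0.5X.
At extent ξ: n_N = 1 − X; n_R = 0.5X.
Total moles n_T = 1 − 0.5X.
With p_i = (n_i/n_T)P, Kp = p_R / (p_N^2).
This yields a degree-2 equation in X; solving on (0,1), X = 0.725.

X = 0.725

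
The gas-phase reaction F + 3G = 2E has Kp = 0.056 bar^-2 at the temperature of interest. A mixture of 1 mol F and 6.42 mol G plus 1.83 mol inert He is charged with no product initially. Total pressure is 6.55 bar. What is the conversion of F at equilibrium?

Basis: 1 mol F initially; let X = conversion of F. Extent ξ = X.
At extent ξ: n_F = 1 − X; n_G = 6.42 − 3X; n_E = 2X; n_I = 1.83 (inert).
n_T = Σnᵢ = 9.25 − 2X.
Mole fractions y_i = n_i/n_T; Kp = p_E^2 / (p_F p_G^3) with p_i = y_i·P.
Setting this equal to 0.056 bar^-2 and taking the physical root (0 < X < 1) gives X = 0.602.

X = 0.602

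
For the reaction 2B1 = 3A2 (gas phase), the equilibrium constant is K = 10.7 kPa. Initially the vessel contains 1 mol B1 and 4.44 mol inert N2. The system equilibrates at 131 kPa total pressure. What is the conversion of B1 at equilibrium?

X = 0.376

Let X = conversion of B1 (basis 1 mol B1); extent of reaction ξ = 0.5X.
Species balance: n_B1 = 1 − X; n_A2 = 1.5X; n_I = 4.44 (inert).
Summing: n_T = 5.44 + 0.5X.
Mole fractions y_i = n_i/n_T; K = p_A2^3 / (p_B1^2) with p_i = y_i·P.
Setting this equal to 10.7 kPa and taking the physical root (0 < X < 1) gives X = 0.376.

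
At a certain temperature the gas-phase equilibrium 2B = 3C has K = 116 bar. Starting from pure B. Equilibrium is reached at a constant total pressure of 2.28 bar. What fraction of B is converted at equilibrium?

X = 0.835

Take 1 mol B as basis and let X be its fractional conversion, so ξ = 0.5X.
Moles: n_B = 1 − X; n_C = 1.5X.
Total moles n_T = 1 + 0.5X.
Mole fractions y_i = n_i/n_T; K = p_C^3 / (p_B^2) with p_i = y_i·P.
This yields a degree-3 equation in X; solving on (0,1), X = 0.835.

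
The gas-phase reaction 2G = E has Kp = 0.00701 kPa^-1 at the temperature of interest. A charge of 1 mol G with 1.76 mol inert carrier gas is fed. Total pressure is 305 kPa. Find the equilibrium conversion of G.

Take 1 mol G as basis and let X be its fractional conversion, so ξ = 0.5X.
Moles: n_G = 1 − X; n_E = 0.5X; n_I = 1.76 (inert).
Summing: n_T = 2.76 − 0.5X.
Mole fractions y_i = n_i/n_T; Kp = p_E / (p_G^2) with p_i = y_i·P.
Equating to 0.00701 kPa^-1 and solving on 0 < X < 1: X = 0.472.

X = 0.472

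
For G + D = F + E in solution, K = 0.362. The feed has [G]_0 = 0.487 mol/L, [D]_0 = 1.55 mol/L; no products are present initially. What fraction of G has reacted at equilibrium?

Let X = conversion of G; extent ξ = 0.487·X mol/L.
Concentrations: [G] = 0.487 − 0.487X; [D] = 1.55 − 0.487X; [F] = 0.487X; [E] = 0.487X.
K = [F] [E] / ([G] [D]).
Equating to 0.362: the physical root is X = 0.606.

X = 0.606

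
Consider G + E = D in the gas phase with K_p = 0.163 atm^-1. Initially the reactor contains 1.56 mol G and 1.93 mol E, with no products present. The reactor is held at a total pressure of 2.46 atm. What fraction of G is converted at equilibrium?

Basis: 1.56 mol G initially; let X = conversion of G. Extent ξ = 1.56X.
Mole table: n_G = 1.56 − 1.56X; n_E = 1.93 − 1.56X; n_D = 1.56X.
Summing: n_T = 3.49 − 1.56X.
With p_i = (n_i/n_T)P, K_p = p_D / (p_G p_E).
Setting this equal to 0.163 atm^-1 and taking the physical root (0 < X < 1) gives X = 0.171.

X = 0.171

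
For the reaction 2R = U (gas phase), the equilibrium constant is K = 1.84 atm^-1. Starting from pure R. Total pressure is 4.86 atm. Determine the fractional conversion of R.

X = 0.835

Basis: 1 mol R initially; let X = conversion of R. Extent ξ = 0.5X.
Species balance: n_R = 1 − X; n_U = 0.5X.
n_T = Σnᵢ = 1 − 0.5X.
y_i = n_i/n_T, p_i = y_i·P. K = p_U / (p_R^2).
This yields a degree-2 equation in X; solving on (0,1), X = 0.835.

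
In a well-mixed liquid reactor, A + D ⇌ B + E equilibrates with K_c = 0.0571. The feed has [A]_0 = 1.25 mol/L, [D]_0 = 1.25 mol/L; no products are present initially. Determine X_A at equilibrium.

Let X = conversion of A; extent ξ = 1.25·X mol/L.
Concentrations: [A] = 1.25 − 1.25X; [D] = 1.25 − 1.25X; [B] = 1.25X; [E] = 1.25X.
K_c = [B] [E] / ([A] [D]).
Solving K_c = 0.0571 for X ∈ (0,1): X = 0.193.

X = 0.193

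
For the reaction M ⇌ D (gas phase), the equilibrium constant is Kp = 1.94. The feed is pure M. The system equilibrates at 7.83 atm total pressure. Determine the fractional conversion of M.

Let X = conversion of M (basis 1 mol M); extent of reaction ξ = X.
Mole table: n_M = 1 − X; n_D = X.
n_T stays at 1 (no change in mole number).
Mole fractions y_i = n_i/n_T; Kp = p_D / (p_M) with p_i = y_i·P.
Setting this equal to 1.94 and taking the physical root (0 < X < 1) gives X = 0.660.

X = 0.660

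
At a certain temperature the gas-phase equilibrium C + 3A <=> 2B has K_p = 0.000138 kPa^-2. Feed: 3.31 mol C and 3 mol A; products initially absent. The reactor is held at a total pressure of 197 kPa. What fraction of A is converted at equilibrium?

Let X = conversion of A (basis 3 mol A); extent of reaction ξ = X.
Species balance: n_C = 3.31 − X; n_A = 3 − 3X; n_B = 2X.
n_T = Σnᵢ = 6.31 − 2X.
With p_i = (n_i/n_T)P, K_p = p_B^2 / (p_C p_A^3).
Setting this equal to 0.000138 kPa^-2 and taking the physical root (0 < X < 1) gives X = 0.560.

X = 0.560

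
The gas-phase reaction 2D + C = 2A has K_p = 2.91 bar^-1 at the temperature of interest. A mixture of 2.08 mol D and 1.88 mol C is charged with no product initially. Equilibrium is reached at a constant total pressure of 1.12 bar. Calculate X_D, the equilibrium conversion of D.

X = 0.530

Basis: 2.08 mol D initially; let X = conversion of D. Extent ξ = 1.04X.
Species balance: n_D = 2.08 − 2.08X; n_C = 1.88 − 1.04X; n_A = 2.08X.
Total moles n_T = 3.96 − 1.04X.
y_i = n_i/n_T, p_i = y_i·P. K_p = p_A^2 / (p_D^2 p_C).
Substituting and setting equal to 2.91 bar^-1 gives a polynomial in X; the root in (0,1) is X = 0.530.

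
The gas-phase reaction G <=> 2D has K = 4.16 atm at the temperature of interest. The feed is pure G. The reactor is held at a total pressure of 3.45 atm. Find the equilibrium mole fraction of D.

Let X = conversion of G (basis 1 mol G); extent of reaction ξ = X.
Moles: n_G = 1 − X; n_D = 2X.
Summing: n_T = 1 + X.
y_i = n_i/n_T, p_i = y_i·P. K = p_D^2 / (p_G).
This yields a degree-2 equation in X; solving on (0,1), X = 0.481.
Then n_D = 0.963, n_T = 1.48, so y_D = 0.650.

y_D = 0.650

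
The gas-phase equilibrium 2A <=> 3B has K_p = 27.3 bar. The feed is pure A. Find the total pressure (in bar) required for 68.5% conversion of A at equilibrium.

Basis: 1 mol A initially; let X = conversion of A. Extent ξ = 0.5X.
Mole table: n_A = 1 − X; n_B = 1.5X.
Summing: n_T = 1 + 0.5X.
K_p = p_B^3 / (p_A^2) with p_i = (n_i/n_T)·P.
At X = 0.685: the mole-fraction product g(X) = Π y_i^ν_i = 8.143. Since K_p = g(X)·P^{1}, P = (K_p/g)^(1/1) = (27.3/8.143)^(1/1) = 3.35 bar.

P = 3.35 bar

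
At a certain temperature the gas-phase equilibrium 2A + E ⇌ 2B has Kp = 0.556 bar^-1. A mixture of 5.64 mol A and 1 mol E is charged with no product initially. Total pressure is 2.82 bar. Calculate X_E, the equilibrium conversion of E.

X = 0.653

Let X = conversion of E (basis 1 mol E); extent of reaction ξ = X.
Mole table: n_A = 5.64 − 2X; n_E = 1 − X; n_B = 2X.
Summing: n_T = 6.64 − X.
Mole fractions y_i = n_i/n_T; Kp = p_B^2 / (p_A^2 p_E) with p_i = y_i·P.
Substituting and setting equal to 0.556 bar^-1 gives a polynomial in X; the root in (0,1) is X = 0.653.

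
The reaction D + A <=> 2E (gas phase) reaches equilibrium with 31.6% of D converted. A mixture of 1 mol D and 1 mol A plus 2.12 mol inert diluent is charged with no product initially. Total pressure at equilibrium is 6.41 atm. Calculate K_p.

K_p = 0.854

Take 1 mol D as basis and let X be its fractional conversion, so ξ = X.
Mole table: n_D = 1 − X; n_A = 1 − X; n_E = 2X; n_I = 2.12 (inert).
Total moles n_T = 4.12 (Δν = 0, constant).
At X = 0.316: n_D = 0.684, n_A = 0.684, n_E = 0.632, n_T = 4.12.
p_i = (n_i/n_T)·P. K_p = p_E^2 / (p_D p_A) = 0.854.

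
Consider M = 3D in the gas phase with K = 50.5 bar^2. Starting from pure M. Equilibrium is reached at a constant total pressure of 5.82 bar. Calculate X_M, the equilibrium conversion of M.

X = 0.480

Let X = conversion of M (basis 1 mol M); extent of reaction ξ = X.
At extent ξ: n_M = 1 − X; n_D = 3X.
Total moles n_T = 1 + 2X.
With p_i = (n_i/n_T)P, K = p_D^3 / (p_M).
Substituting and setting equal to 50.5 bar^2 gives a polynomial in X; the root in (0,1) is X = 0.480.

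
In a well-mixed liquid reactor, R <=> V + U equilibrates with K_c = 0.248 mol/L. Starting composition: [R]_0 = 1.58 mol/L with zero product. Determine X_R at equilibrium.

X = 0.325

Let X = conversion of R; extent ξ = 1.58·X mol/L.
Concentrations: [R] = 1.58 − 1.58X; [V] = 1.58X; [U] = 1.58X.
K_c = [V] [U] / ([R]).
Setting equal to 0.248 and solving for X on (0,1) gives X = 0.325.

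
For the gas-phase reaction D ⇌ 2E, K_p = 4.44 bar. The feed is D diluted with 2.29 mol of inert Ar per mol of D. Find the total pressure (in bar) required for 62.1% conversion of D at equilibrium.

Basis: 1 mol D initially; let X = conversion of D. Extent ξ = X.
Species balance: n_D = 1 − X; n_E = 2X; n_I = 2.29 (inert).
Summing: n_T = 3.29 + X.
K_p = p_E^2 / (p_D) with p_i = (n_i/n_T)·P.
At X = 0.621: the mole-fraction product g(X) = Π y_i^ν_i = 1.041. Since K_p = g(X)·P^{1}, P = (K_p/g)^(1/1) = (4.44/1.041)^(1/1) = 4.27 bar.

P = 4.27 bar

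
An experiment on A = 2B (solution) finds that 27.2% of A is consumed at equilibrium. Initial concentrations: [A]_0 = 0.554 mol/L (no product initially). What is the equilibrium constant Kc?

Kc = 0.225 mol/L

Let X = conversion of A.
Concentrations: [A] = 0.554 − 0.554X; [B] = 1.11X.
At X = 0.272: [A] = 0.403, [B] = 0.301.
Kc = [B]^2 / ([A]) = 0.225 mol/L.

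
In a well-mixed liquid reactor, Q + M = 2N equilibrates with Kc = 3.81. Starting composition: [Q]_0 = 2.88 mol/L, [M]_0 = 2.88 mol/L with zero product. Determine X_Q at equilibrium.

Let X = conversion of Q; extent ξ = 2.88·X mol/L.
Concentrations: [Q] = 2.88 − 2.88X; [M] = 2.88 − 2.88X; [N] = 5.76X.
Kc = [N]^2 / ([Q] [M]).
Setting equal to 3.81 and solving for X on (0,1) gives X = 0.494.

X = 0.494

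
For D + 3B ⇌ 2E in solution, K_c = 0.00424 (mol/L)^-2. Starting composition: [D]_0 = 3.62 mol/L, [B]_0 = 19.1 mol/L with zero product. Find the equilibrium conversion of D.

Let X = conversion of D; extent ξ = 3.62·X mol/L.
Concentrations: [D] = 3.62 − 3.62X; [B] = 19.1 − 10.9X; [E] = 7.24X.
K_c = [E]^2 / ([D] [B]^3).
Solving K_c = 0.00424 for X ∈ (0,1): X = 0.548.

X = 0.548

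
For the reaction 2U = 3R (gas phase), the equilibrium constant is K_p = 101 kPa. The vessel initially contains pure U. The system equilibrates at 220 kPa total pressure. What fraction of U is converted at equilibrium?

Let X = conversion of U (basis 1 mol U); extent of reaction ξ = 0.5X.
Moles: n_U = 1 − X; n_R = 1.5X.
Summing: n_T = 1 + 0.5X.
y_i = n_i/n_T, p_i = y_i·P. K_p = p_R^3 / (p_U^2).
Equating to 101 kPa and solving on 0 < X < 1: X = 0.392.

X = 0.392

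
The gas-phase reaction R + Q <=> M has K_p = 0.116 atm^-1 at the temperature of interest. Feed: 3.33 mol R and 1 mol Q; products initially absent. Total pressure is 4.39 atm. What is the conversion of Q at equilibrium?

X = 0.277

Let X = conversion of Q (basis 1 mol Q); extent of reaction ξ = X.
At extent ξ: n_R = 3.33 − X; n_Q = 1 − X; n_M = X.
Summing: n_T = 4.33 − X.
y_i = n_i/n_T, p_i = y_i·P. K_p = p_M / (p_R p_Q).
Substituting and setting equal to 0.116 atm^-1 gives a polynomial in X; the root in (0,1) is X = 0.277.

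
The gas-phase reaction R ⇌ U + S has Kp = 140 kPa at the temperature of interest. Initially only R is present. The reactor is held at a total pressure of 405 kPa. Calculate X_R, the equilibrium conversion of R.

X = 0.507

Take 1 mol R as basis and let X be its fractional conversion, so ξ = X.
Mole table: n_R = 1 − X; n_U = X; n_S = X.
n_T = Σnᵢ = 1 + X.
With p_i = (n_i/n_T)P, Kp = p_U p_S / (p_R).
Substituting and setting equal to 140 kPa gives a polynomial in X; the root in (0,1) is X = 0.507.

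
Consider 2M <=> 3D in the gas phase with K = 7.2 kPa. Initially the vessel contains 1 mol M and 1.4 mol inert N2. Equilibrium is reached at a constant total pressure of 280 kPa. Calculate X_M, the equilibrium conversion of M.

Basis: 1 mol M initially; let X = conversion of M. Extent ξ = 0.5X.
Mole table: n_M = 1 − X; n_D = 1.5X; n_I = 1.4 (inert).
Total moles n_T = 2.4 + 0.5X.
With p_i = (n_i/n_T)P, K = p_D^3 / (p_M^2).
Setting this equal to 7.2 kPa and taking the physical root (0 < X < 1) gives X = 0.226.

X = 0.226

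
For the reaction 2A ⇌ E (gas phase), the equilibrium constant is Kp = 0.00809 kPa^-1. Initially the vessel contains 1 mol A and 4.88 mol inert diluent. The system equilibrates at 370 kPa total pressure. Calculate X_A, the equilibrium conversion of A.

X = 0.391

Basis: 1 mol A initially; let X = conversion of A. Extent ξ = 0.5X.
At extent ξ: n_A = 1 − X; n_E = 0.5X; n_I = 4.88 (inert).
Total moles n_T = 5.88 − 0.5X.
Mole fractions y_i = n_i/n_T; Kp = p_E / (p_A^2) with p_i = y_i·P.
This yields a degree-2 equation in X; solving on (0,1), X = 0.391.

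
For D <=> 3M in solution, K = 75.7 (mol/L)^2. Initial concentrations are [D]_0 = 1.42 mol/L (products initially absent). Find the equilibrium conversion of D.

X = 0.725

Let X = conversion of D; extent ξ = 1.42·X mol/L.
Concentrations: [D] = 1.42 − 1.42X; [M] = 4.26X.
K = [M]^3 / ([D]).
Equating to 75.7 (mol/L)^2: the physical root is X = 0.725.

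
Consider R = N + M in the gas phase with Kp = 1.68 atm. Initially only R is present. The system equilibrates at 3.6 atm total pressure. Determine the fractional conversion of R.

X = 0.564

Basis: 1 mol R initially; let X = conversion of R. Extent ξ = X.
Mole table: n_R = 1 − X; n_N = X; n_M = X.
Total moles n_T = 1 + X.
Mole fractions y_i = n_i/n_T; Kp = p_N p_M / (p_R) with p_i = y_i·P.
This yields a degree-2 equation in X; solving on (0,1), X = 0.564.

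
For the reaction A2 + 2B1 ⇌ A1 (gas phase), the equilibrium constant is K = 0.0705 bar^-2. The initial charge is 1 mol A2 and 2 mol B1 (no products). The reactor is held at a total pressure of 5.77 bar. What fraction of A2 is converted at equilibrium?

Let X = conversion of A2 (basis 1 mol A2); extent of reaction ξ = X.
Species balance: n_A2 = 1 − X; n_B1 = 2 − 2X; n_A1 = X.
Total moles n_T = 3 − 2X.
With p_i = (n_i/n_T)P, K = p_A1 / (p_A2 p_B1^2).
This yields a degree-3 equation in X; solving on (0,1), X = 0.408.

X = 0.408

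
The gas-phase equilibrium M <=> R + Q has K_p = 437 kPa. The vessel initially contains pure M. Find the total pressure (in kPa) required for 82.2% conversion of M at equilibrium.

P = 210 kPa

Let X = conversion of M (basis 1 mol M); extent of reaction ξ = X.
Moles: n_M = 1 − X; n_R = X; n_Q = X.
Total moles n_T = 1 + X.
K_p = p_R p_Q / (p_M) with p_i = (n_i/n_T)·P.
At X = 0.822: the mole-fraction product g(X) = Π y_i^ν_i = 2.083. Since K_p = g(X)·P^{1}, P = (K_p/g)^(1/1) = (437/2.083)^(1/1) = 210 kPa.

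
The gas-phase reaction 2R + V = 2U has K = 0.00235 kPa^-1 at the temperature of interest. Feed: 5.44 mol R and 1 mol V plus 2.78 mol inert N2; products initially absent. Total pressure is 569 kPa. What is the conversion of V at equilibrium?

X = 0.562

Basis: 1 mol V initially; let X = conversion of V. Extent ξ = X.
At extent ξ: n_R = 5.44 − 2X; n_V = 1 − X; n_U = 2X; n_I = 2.78 (inert).
Total moles n_T = 9.22 − X.
Mole fractions y_i = n_i/n_T; K = p_U^2 / (p_R^2 p_V) with p_i = y_i·P.
This yields a degree-3 equation in X; solving on (0,1), X = 0.562.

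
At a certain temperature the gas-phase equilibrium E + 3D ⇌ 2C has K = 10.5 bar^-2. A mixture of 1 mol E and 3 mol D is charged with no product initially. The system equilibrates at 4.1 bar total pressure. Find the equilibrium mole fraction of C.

Take 1 mol E as basis and let X be its fractional conversion, so ξ = X.
Species balance: n_E = 1 − X; n_D = 3 − 3X; n_C = 2X.
Total moles n_T = 4 − 2X.
y_i = n_i/n_T, p_i = y_i·P. K = p_C^2 / (p_E p_D^3).
This yields a degree-4 equation in X; solving on (0,1), X = 0.766.
Then n_C = 1.53, n_T = 2.47, so y_C = 0.621.

y_C = 0.621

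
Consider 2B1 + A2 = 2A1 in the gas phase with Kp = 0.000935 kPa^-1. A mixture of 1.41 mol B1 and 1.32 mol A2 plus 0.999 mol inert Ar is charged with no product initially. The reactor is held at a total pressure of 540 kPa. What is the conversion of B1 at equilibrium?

Let X = conversion of B1 (basis 1.41 mol B1); extent of reaction ξ = 0.705X.
Species balance: n_B1 = 1.41 − 1.41X; n_A2 = 1.32 − 0.705X; n_A1 = 1.41X; n_I = 0.999 (inert).
n_T = Σnᵢ = 3.73 − 0.705X.
y_i = n_i/n_T, p_i = y_i·P. Kp = p_A1^2 / (p_B1^2 p_A2).
This yields a degree-3 equation in X; solving on (0,1), X = 0.286.

X = 0.286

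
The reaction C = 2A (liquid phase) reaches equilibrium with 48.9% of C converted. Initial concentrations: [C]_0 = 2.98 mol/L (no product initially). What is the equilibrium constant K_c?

K_c = 5.58 mol/L

Let X = conversion of C.
Concentrations: [C] = 2.98 − 2.98X; [A] = 5.96X.
At X = 0.489: [C] = 1.52, [A] = 2.91.
K_c = [A]^2 / ([C]) = 5.58 mol/L.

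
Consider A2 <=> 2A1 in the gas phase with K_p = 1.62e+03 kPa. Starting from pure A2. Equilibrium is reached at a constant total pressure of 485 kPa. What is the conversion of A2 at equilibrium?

X = 0.675

Basis: 1 mol A2 initially; let X = conversion of A2. Extent ξ = X.
Mole table: n_A2 = 1 − X; n_A1 = 2X.
Summing: n_T = 1 + X.
With p_i = (n_i/n_T)P, K_p = p_A1^2 / (p_A2).
Equating to 1.62e+03 kPa and solving on 0 < X < 1: X = 0.675.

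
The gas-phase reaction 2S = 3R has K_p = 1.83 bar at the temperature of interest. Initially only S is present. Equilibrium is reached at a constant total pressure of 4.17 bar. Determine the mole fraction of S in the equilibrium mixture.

y_S = 0.513

Let X = conversion of S (basis 1 mol S); extent of reaction ξ = 0.5X.
At extent ξ: n_S = 1 − X; n_R = 1.5X.
Summing: n_T = 1 + 0.5X.
y_i = n_i/n_T, p_i = y_i·P. K_p = p_R^3 / (p_S^2).
Equating to 1.83 bar and solving on 0 < X < 1: X = 0.388.
Then n_S = 0.612, n_T = 1.19, so y_S = 0.513.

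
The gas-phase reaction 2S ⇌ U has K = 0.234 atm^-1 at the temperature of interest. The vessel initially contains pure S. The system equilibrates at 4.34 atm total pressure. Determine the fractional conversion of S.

X = 0.556

Take 1 mol S as basis and let X be its fractional conversion, so ξ = 0.5X.
Mole table: n_S = 1 − X; n_U = 0.5X.
Total moles n_T = 1 − 0.5X.
With p_i = (n_i/n_T)P, K = p_U / (p_S^2).
Substituting and setting equal to 0.234 atm^-1 gives a polynomial in X; the root in (0,1) is X = 0.556.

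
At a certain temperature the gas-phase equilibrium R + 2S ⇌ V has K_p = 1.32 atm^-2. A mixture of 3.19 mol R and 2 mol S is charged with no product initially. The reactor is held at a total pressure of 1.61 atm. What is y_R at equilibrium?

Take 2 mol S as basis and let X be its fractional conversion, so ξ = X.
Moles: n_R = 3.19 − X; n_S = 2 − 2X; n_V = X.
Total moles n_T = 5.19 − 2X.
With p_i = (n_i/n_T)P, K_p = p_V / (p_R p_S^2).
Equating to 1.32 atm^-2 and solving on 0 < X < 1: X = 0.509.
Then n_R = 2.68, n_T = 4.17, so y_R = 0.643.

y_R = 0.643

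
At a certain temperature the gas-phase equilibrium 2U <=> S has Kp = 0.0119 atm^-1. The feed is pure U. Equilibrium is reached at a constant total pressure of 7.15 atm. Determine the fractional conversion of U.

Take 1 mol U as basis and let X be its fractional conversion, so ξ = 0.5X.
Species balance: n_U = 1 − X; n_S = 0.5X.
Total moles n_T = 1 − 0.5X.
Mole fractions y_i = n_i/n_T; Kp = p_S / (p_U^2) with p_i = y_i·P.
Equating to 0.0119 atm^-1 and solving on 0 < X < 1: X = 0.136.

X = 0.136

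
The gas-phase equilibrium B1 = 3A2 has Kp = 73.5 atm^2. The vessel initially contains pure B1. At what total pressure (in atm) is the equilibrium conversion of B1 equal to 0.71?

Let X = conversion of B1 (basis 1 mol B1); extent of reaction ξ = X.
Mole table: n_B1 = 1 − X; n_A2 = 3X.
n_T = Σnᵢ = 1 + 2X.
Kp = p_A2^3 / (p_B1) with p_i = (n_i/n_T)·P.
At X = 0.71: the mole-fraction product g(X) = Π y_i^ν_i = 5.69. Since Kp = g(X)·P^{2}, P = (Kp/g)^(1/2) = (73.5/5.69)^(1/2) = 3.59 atm.

P = 3.59 atm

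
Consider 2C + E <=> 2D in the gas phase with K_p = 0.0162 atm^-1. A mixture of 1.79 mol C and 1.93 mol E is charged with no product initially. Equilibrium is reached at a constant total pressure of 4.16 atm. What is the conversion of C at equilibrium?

X = 0.155

Take 1.79 mol C as basis and let X be its fractional conversion, so ξ = 0.895X.
At extent ξ: n_C = 1.79 − 1.79X; n_E = 1.93 − 0.895X; n_D = 1.79X.
Summing: n_T = 3.72 − 0.895X.
With p_i = (n_i/n_T)P, K_p = p_D^2 / (p_C^2 p_E).
Substituting and setting equal to 0.0162 atm^-1 gives a polynomial in X; the root in (0,1) is X = 0.155.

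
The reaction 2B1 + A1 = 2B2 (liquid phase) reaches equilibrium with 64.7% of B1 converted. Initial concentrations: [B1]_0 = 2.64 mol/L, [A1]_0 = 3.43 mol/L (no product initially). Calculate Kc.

Let X = conversion of B1.
Concentrations: [B1] = 2.64 − 2.64X; [A1] = 3.43 − 1.32X; [B2] = 2.64X.
At X = 0.647: [B1] = 0.932, [A1] = 2.58, [B2] = 1.71.
Kc = [B2]^2 / ([B1]^2 [A1]) = 1.3 L/mol.

Kc = 1.3 L/mol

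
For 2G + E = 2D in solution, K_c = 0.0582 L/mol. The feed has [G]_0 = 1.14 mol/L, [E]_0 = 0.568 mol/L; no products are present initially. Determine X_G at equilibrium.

Let X = conversion of G; extent ξ = 1.14X/2 mol/L.
Concentrations: [G] = 1.14 − 1.14X; [E] = 0.568 − 0.57X; [D] = 1.14X.
K_c = [D]^2 / ([G]^2 [E]).
Solving K_c = 0.0582 for X ∈ (0,1): X = 0.144.

X = 0.144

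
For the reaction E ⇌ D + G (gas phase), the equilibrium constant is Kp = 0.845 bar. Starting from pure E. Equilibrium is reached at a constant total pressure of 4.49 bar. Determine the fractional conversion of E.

Let X = conversion of E (basis 1 mol E); extent of reaction ξ = X.
Moles: n_E = 1 − X; n_D = X; n_G = X.
Total moles n_T = 1 + X.
With p_i = (n_i/n_T)P, Kp = p_D p_G / (p_E).
Setting this equal to 0.845 bar and taking the physical root (0 < X < 1) gives X = 0.398.

X = 0.398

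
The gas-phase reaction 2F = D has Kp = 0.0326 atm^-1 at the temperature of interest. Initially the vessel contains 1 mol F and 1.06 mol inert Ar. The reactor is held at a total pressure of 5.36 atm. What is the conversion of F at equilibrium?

Let X = conversion of F (basis 1 mol F); extent of reaction ξ = 0.5X.
Moles: n_F = 1 − X; n_D = 0.5X; n_I = 1.06 (inert).
n_T = Σnᵢ = 2.06 − 0.5X.
y_i = n_i/n_T, p_i = y_i·P. Kp = p_D / (p_F^2).
This yields a degree-2 equation in X; solving on (0,1), X = 0.132.

X = 0.132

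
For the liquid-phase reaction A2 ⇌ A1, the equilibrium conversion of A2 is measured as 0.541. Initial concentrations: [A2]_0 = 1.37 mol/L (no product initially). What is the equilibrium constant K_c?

Let X = conversion of A2.
Concentrations: [A2] = 1.37 − 1.37X; [A1] = 1.37X.
At X = 0.541: [A2] = 0.629, [A1] = 0.741.
K_c = [A1] / ([A2]) = 1.18.

K_c = 1.18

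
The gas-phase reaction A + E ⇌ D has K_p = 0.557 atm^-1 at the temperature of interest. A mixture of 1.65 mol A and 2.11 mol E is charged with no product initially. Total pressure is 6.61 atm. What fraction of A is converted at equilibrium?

X = 0.598

Let X = conversion of A (basis 1.65 mol A); extent of reaction ξ = 1.65X.
Mole table: n_A = 1.65 − 1.65X; n_E = 2.11 − 1.65X; n_D = 1.65X.
n_T = Σnᵢ = 3.76 − 1.65X.
Mole fractions y_i = n_i/n_T; K_p = p_D / (p_A p_E) with p_i = y_i·P.
Setting this equal to 0.557 atm^-1 and taking the physical root (0 < X < 1) gives X = 0.598.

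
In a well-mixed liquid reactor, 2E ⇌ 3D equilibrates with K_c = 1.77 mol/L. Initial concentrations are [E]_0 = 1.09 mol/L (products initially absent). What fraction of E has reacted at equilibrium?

Let X = conversion of E; extent ξ = 1.09X/2 mol/L.
Concentrations: [E] = 1.09 − 1.09X; [D] = 1.64X.
K_c = [D]^3 / ([E]^2).
Solving K_c = 1.77 for X ∈ (0,1): X = 0.496.

X = 0.496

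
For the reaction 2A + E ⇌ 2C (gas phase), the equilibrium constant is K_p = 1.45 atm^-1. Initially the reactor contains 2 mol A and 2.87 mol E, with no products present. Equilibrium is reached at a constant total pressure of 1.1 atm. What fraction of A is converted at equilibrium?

Basis: 2 mol A initially; let X = conversion of A. Extent ξ = X.
Species balance: n_A = 2 − 2X; n_E = 2.87 − X; n_C = 2X.
n_T = Σnᵢ = 4.87 − X.
Mole fractions y_i = n_i/n_T; K_p = p_C^2 / (p_A^2 p_E) with p_i = y_i·P.
Setting this equal to 1.45 atm^-1 and taking the physical root (0 < X < 1) gives X = 0.482.

X = 0.482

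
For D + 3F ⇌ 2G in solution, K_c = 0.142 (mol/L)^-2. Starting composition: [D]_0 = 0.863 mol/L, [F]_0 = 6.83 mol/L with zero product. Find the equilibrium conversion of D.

Let X = conversion of D; extent ξ = 0.863·X mol/L.
Concentrations: [D] = 0.863 − 0.863X; [F] = 6.83 − 2.59X; [G] = 1.73X.
K_c = [G]^2 / ([D] [F]^3).
This equals 0.142 at X = 0.834 (the root in 0 < X < 1).

X = 0.834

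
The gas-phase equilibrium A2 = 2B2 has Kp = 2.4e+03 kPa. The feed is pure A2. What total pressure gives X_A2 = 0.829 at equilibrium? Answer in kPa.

P = 273 kPa

Basis: 1 mol A2 initially; let X = conversion of A2. Extent ξ = X.
Species balance: n_A2 = 1 − X; n_B2 = 2X.
Summing: n_T = 1 + X.
Kp = p_B2^2 / (p_A2) with p_i = (n_i/n_T)·P.
At X = 0.829: the mole-fraction product g(X) = Π y_i^ν_i = 8.789. Since Kp = g(X)·P^{1}, P = (Kp/g)^(1/1) = (2.4e+03/8.789)^(1/1) = 273 kPa.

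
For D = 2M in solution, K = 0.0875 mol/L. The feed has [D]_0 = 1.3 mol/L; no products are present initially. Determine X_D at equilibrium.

Let X = conversion of D; extent ξ = 1.3·X mol/L.
Concentrations: [D] = 1.3 − 1.3X; [M] = 2.6X.
K = [M]^2 / ([D]).
Solving K = 0.0875 for X ∈ (0,1): X = 0.122.

X = 0.122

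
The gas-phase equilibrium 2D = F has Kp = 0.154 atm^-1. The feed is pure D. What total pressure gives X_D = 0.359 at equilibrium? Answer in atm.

Let X = conversion of D (basis 1 mol D); extent of reaction ξ = 0.5X.
At extent ξ: n_D = 1 − X; n_F = 0.5X.
Summing: n_T = 1 − 0.5X.
Kp = p_F / (p_D^2) with p_i = (n_i/n_T)·P.
At X = 0.359: the mole-fraction product g(X) = Π y_i^ν_i = 0.3584. Since Kp = g(X)·P^{-1}, P = (g/Kp)^(1/1) = (0.3584/0.154)^(1/1) = 2.33 atm.

P = 2.33 atm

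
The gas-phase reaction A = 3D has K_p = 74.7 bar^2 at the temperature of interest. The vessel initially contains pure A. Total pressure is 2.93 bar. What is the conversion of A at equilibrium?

Let X = conversion of A (basis 1 mol A); extent of reaction ξ = X.
At extent ξ: n_A = 1 − X; n_D = 3X.
Summing: n_T = 1 + 2X.
With p_i = (n_i/n_T)P, K_p = p_D^3 / (p_A).
Equating to 74.7 bar^2 and solving on 0 < X < 1: X = 0.777.

X = 0.777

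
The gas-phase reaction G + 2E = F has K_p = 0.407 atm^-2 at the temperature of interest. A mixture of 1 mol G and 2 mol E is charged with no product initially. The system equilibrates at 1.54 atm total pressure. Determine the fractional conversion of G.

X = 0.257

Take 1 mol G as basis and let X be its fractional conversion, so ξ = X.
At extent ξ: n_G = 1 − X; n_E = 2 − 2X; n_F = X.
n_T = Σnᵢ = 3 − 2X.
With p_i = (n_i/n_T)P, K_p = p_F / (p_G p_E^2).
This yields a degree-3 equation in X; solving on (0,1), X = 0.257.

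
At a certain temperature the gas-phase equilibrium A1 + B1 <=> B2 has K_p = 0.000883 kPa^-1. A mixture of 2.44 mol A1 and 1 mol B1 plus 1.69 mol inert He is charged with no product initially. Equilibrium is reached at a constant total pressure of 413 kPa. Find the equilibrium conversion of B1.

Basis: 1 mol B1 initially; let X = conversion of B1. Extent ξ = X.
Moles: n_A1 = 2.44 − X; n_B1 = 1 − X; n_B2 = X; n_I = 1.69 (inert).
Summing: n_T = 5.13 − X.
Mole fractions y_i = n_i/n_T; K_p = p_B2 / (p_A1 p_B1) with p_i = y_i·P.
Equating to 0.000883 kPa^-1 and solving on 0 < X < 1: X = 0.144.

X = 0.144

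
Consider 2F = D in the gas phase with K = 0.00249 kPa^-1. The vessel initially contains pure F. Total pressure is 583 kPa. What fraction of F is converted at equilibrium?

Let X = conversion of F (basis 1 mol F); extent of reaction ξ = 0.5X.
At extent ξ: n_F = 1 − X; n_D = 0.5X.
Summing: n_T = 1 − 0.5X.
Mole fractions y_i = n_i/n_T; K = p_D / (p_F^2) with p_i = y_i·P.
This yields a degree-2 equation in X; solving on (0,1), X = 0.617.

X = 0.617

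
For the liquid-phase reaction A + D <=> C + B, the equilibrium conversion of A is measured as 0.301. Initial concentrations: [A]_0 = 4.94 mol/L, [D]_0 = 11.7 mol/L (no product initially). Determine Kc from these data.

Kc = 0.0627

Let X = conversion of A.
Concentrations: [A] = 4.94 − 4.94X; [D] = 11.7 − 4.94X; [C] = 4.94X; [B] = 4.94X.
At X = 0.301: [A] = 3.45, [D] = 10.2, [C] = 1.49, [B] = 1.49.
Kc = [C] [B] / ([A] [D]) = 0.0627.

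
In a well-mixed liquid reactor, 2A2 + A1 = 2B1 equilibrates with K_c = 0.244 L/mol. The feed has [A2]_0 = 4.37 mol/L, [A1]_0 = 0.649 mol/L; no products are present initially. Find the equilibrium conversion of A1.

Let X = conversion of A1; extent ξ = 0.649·X mol/L.
Concentrations: [A2] = 4.37 − 1.3X; [A1] = 0.649 − 0.649X; [B1] = 1.3X.
K_c = [B1]^2 / ([A2]^2 [A1]).
This equals 0.244 at X = 0.645 (the root in 0 < X < 1).

X = 0.645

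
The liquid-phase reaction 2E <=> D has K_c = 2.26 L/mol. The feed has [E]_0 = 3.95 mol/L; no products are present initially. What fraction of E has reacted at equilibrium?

X = 0.790

Let X = conversion of E; extent ξ = 3.95X/2 mol/L.
Concentrations: [E] = 3.95 − 3.95X; [D] = 1.98X.
K_c = [D] / ([E]^2).
This equals 2.26 at X = 0.790 (the root in 0 < X < 1).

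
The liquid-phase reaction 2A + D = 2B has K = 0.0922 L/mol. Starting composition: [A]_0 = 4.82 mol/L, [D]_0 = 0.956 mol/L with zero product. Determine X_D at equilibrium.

X = 0.454

Let X = conversion of D; extent ξ = 0.956·X mol/L.
Concentrations: [A] = 4.82 − 1.91X; [D] = 0.956 − 0.956X; [B] = 1.91X.
K = [B]^2 / ([A]^2 [D]).
Solving K = 0.0922 for X ∈ (0,1): X = 0.454.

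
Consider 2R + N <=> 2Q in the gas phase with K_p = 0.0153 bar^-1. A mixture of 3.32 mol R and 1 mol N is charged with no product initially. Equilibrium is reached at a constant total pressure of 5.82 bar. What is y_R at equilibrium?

y_R = 0.711

Let X = conversion of N (basis 1 mol N); extent of reaction ξ = X.
At extent ξ: n_R = 3.32 − 2X; n_N = 1 − X; n_Q = 2X.
Summing: n_T = 4.32 − X.
Mole fractions y_i = n_i/n_T; K_p = p_Q^2 / (p_R^2 p_N) with p_i = y_i·P.
Setting this equal to 0.0153 bar^-1 and taking the physical root (0 < X < 1) gives X = 0.193.
Then n_R = 2.93, n_T = 4.13, so y_R = 0.711.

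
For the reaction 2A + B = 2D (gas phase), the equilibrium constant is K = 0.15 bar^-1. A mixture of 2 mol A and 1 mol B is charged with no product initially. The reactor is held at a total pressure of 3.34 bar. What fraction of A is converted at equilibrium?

Basis: 2 mol A initially; let X = conversion of A. Extent ξ = X.
Mole table: n_A = 2 − 2X; n_B = 1 − X; n_D = 2X.
Total moles n_T = 3 − X.
y_i = n_i/n_T, p_i = y_i·P. K = p_D^2 / (p_A^2 p_B).
Substituting and setting equal to 0.15 bar^-1 gives a polynomial in X; the root in (0,1) is X = 0.268.

X = 0.268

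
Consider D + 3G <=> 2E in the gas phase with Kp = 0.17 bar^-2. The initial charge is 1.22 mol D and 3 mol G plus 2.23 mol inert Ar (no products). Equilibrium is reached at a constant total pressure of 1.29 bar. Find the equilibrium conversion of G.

X = 0.174

Basis: 3 mol G initially; let X = conversion of G. Extent ξ = X.
At extent ξ: n_D = 1.22 − X; n_G = 3 − 3X; n_E = 2X; n_I = 2.23 (inert).
n_T = Σnᵢ = 6.45 − 2X.
y_i = n_i/n_T, p_i = y_i·P. Kp = p_E^2 / (p_D p_G^3).
This yields a degree-4 equation in X; solving on (0,1), X = 0.174.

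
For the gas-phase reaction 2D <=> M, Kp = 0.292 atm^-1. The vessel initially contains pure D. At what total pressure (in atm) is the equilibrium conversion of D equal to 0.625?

P = 5.23 atm

Basis: 1 mol D initially; let X = conversion of D. Extent ξ = 0.5X.
Moles: n_D = 1 − X; n_M = 0.5X.
Summing: n_T = 1 − 0.5X.
Kp = p_M / (p_D^2) with p_i = (n_i/n_T)·P.
At X = 0.625: the mole-fraction product g(X) = Π y_i^ν_i = 1.528. Since Kp = g(X)·P^{-1}, P = (g/Kp)^(1/1) = (1.528/0.292)^(1/1) = 5.23 atm.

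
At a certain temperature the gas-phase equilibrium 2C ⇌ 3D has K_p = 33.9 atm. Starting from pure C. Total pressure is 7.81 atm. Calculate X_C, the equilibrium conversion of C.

X = 0.622

Basis: 1 mol C initially; let X = conversion of C. Extent ξ = 0.5X.
At extent ξ: n_C = 1 − X; n_D = 1.5X.
Total moles n_T = 1 + 0.5X.
Mole fractions y_i = n_i/n_T; K_p = p_D^3 / (p_C^2) with p_i = y_i·P.
Setting this equal to 33.9 atm and taking the physical root (0 < X < 1) gives X = 0.622.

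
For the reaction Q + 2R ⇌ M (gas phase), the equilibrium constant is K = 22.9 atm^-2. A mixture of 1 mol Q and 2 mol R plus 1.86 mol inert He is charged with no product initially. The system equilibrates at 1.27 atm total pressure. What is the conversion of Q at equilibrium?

X = 0.620

Basis: 1 mol Q initially; let X = conversion of Q. Extent ξ = X.
Species balance: n_Q = 1 − X; n_R = 2 − 2X; n_M = X; n_I = 1.86 (inert).
Summing: n_T = 4.86 − 2X.
y_i = n_i/n_T, p_i = y_i·P. K = p_M / (p_Q p_R^2).
Substituting and setting equal to 22.9 atm^-2 gives a polynomial in X; the root in (0,1) is X = 0.620.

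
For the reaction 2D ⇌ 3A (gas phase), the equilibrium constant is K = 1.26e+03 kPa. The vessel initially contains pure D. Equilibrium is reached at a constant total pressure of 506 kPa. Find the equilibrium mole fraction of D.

y_D = 0.340

Let X = conversion of D (basis 1 mol D); extent of reaction ξ = 0.5X.
Moles: n_D = 1 − X; n_A = 1.5X.
n_T = Σnᵢ = 1 + 0.5X.
y_i = n_i/n_T, p_i = y_i·P. K = p_A^3 / (p_D^2).
Setting this equal to 1.26e+03 kPa and taking the physical root (0 < X < 1) gives X = 0.564.
Then n_D = 0.436, n_T = 1.28, so y_D = 0.340.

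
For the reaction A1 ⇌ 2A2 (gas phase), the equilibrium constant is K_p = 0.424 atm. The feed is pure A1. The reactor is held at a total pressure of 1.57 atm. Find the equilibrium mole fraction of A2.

y_A2 = 0.402

Basis: 1 mol A1 initially; let X = conversion of A1. Extent ξ = X.
Moles: n_A1 = 1 − X; n_A2 = 2X.
Summing: n_T = 1 + X.
Mole fractions y_i = n_i/n_T; K_p = p_A2^2 / (p_A1) with p_i = y_i·P.
This yields a degree-2 equation in X; solving on (0,1), X = 0.251.
Then n_A2 = 0.503, n_T = 1.25, so y_A2 = 0.402.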